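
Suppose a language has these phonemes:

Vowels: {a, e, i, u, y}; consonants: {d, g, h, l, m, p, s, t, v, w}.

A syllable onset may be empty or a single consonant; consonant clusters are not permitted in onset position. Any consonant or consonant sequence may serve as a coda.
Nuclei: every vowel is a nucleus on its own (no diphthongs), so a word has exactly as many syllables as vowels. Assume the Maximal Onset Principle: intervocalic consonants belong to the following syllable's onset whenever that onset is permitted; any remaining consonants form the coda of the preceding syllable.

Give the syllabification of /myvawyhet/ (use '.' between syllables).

The vowels are y, a, y, e — 4 nuclei, so 4 syllables.
/y…a/ gap (V1→V2): /v/ is a single consonant, so it becomes the next onset.
/a…y/ gap (V2→V3): just /w/ — single C goes to the following onset.
/y…e/ gap (V3→V4): /h/ is a single consonant, so it becomes the next onset.

my.va.wy.het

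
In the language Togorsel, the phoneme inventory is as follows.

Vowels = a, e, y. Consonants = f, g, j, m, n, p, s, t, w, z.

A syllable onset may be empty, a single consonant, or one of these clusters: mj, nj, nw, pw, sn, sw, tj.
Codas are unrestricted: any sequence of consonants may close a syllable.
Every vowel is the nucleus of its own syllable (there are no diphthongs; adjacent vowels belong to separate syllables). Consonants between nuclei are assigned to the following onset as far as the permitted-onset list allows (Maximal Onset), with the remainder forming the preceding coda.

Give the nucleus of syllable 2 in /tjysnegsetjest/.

Vowels present: y, e, e, e; each is a nucleus, giving 4 syllables.
The second nucleus (vowel 2 from the left) is /e/.

e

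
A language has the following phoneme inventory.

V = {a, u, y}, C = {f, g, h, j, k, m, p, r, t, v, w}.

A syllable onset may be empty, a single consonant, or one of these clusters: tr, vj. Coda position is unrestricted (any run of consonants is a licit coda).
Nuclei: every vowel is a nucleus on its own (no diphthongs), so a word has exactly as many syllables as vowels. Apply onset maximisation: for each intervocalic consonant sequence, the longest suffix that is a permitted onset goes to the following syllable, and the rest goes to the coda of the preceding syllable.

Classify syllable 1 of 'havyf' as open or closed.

Nuclei (vowels): a, y → 2 syllables.
σ1/σ2 boundary: /v/ → onset of the next syllable (single consonants are always licit onsets).
Putting it together: ha.vyf.
Syllable 1 is /ha/; it ends in its nucleus with no coda, so it is open.

open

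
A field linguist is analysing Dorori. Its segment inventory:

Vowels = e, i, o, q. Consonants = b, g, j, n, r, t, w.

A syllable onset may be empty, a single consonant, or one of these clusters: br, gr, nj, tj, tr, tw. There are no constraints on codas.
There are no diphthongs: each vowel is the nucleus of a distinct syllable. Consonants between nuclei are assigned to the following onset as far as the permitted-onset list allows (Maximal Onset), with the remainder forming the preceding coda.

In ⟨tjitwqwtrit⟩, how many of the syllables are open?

Vowels present: i, q, i; each is a nucleus, giving 3 syllables.
σ1/σ2 boundary: /tw/ — entire cluster is a permitted onset → onset /tw/, coda ∅.
σ2/σ3 boundary: cluster /wtr/ — the longest permitted-onset suffix is /tr/; onset = /tr/, preceding coda = /w/.
So the parse is tji.twqw.trit.
Classifying each syllable: /tji/ (open), /twqw/ (closed), /trit/ (closed).
Open syllables: 1.

1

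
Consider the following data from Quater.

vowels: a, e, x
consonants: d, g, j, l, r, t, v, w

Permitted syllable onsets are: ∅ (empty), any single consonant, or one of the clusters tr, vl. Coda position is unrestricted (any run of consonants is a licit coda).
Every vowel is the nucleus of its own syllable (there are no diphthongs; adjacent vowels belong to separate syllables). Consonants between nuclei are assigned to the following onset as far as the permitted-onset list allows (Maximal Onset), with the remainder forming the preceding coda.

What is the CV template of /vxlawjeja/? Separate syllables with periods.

Vowels present: x, a, e, a; each is a nucleus, giving 4 syllables.
Between /x/ (V1) and /a/ (V2): just /l/ — single C goes to the following onset.
Between /a/ (V2) and /e/ (V3): cluster /wj/ — the longest permitted-onset suffix is /j/; onset = /j/, preceding coda = /w/.
Between /e/ (V3) and /a/ (V4): /j/ → onset of the next syllable (single consonants are always licit onsets).
So the parse is vx.law.je.ja.
Mapping each syllable to C/V: /vx/ → CV, /law/ → CVC, /je/ → CV, /ja/ → CV.

CV.CVC.CV.CV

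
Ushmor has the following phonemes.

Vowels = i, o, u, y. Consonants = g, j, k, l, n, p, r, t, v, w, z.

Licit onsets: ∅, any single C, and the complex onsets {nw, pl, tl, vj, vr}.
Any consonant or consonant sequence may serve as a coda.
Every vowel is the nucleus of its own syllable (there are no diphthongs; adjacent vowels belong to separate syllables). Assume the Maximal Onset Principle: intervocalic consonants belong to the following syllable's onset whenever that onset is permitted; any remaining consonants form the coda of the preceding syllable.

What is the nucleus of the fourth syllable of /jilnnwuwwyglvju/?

u

Vowels present: i, u, y, u; each is a nucleus, giving 4 syllables.
The fourth nucleus (vowel 4 from the left) is /u/.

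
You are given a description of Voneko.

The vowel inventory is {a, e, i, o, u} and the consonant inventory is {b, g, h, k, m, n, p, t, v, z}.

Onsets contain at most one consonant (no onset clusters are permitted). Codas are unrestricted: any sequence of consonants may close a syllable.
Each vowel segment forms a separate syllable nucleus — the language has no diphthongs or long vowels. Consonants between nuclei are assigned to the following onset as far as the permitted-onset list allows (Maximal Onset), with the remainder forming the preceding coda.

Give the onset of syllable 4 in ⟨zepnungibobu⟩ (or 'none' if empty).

b

The vowels are e, u, i, o, u — 5 nuclei, so 5 syllables.
V1 /e/ – V2 /u/: cluster /pn/ — the longest permitted-onset suffix is /n/; onset = /n/, preceding coda = /p/.
V2 /u/ – V3 /i/: /ng/ — longest licit onset from the right is /g/, leaving /n/ as coda.
V3 /i/ – V4 /o/: /b/ → onset of the next syllable (single consonants are always licit onsets).
V4 /o/ – V5 /u/: /b/ → onset of the next syllable (single consonants are always licit onsets).
So the parse is zep.nun.gi.bo.bu.
Syllable 4 is /bo/: onset /b/, nucleus /o/, coda ∅.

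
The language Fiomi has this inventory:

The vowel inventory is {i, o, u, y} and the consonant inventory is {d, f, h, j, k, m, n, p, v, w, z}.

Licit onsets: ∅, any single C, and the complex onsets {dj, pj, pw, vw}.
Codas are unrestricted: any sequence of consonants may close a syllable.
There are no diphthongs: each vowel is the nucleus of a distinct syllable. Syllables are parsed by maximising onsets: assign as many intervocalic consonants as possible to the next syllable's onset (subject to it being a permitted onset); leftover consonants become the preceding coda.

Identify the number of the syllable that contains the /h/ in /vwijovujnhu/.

Vowels present: i, o, u, u; each is a nucleus, giving 4 syllables.
V1 /i/ – V2 /o/: just /j/ — single C goes to the following onset.
V2 /o/ – V3 /u/: /v/ is a single consonant, so it becomes the next onset.
V3 /u/ – V4 /u/: cluster /jnh/ — the longest permitted-onset suffix is /h/; onset = /h/, preceding coda = /jn/.
Result: vwi.jo.vujn.hu.
The /h/ is in the onset of syllable 4 (/hu/).

4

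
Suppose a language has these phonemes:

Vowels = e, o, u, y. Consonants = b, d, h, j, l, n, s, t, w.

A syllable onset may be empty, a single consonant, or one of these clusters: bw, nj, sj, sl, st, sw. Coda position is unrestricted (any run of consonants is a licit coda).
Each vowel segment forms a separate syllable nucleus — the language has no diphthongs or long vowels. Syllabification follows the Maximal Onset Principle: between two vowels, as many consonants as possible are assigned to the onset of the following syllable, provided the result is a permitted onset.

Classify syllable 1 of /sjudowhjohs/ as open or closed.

open

The vowels are u, o, o — 3 nuclei, so 3 syllables.
Between /u/ (V1) and /o/ (V2): just /d/ — single C goes to the following onset.
Between /o/ (V2) and /o/ (V3): /whj/; trying suffixes from longest down, /j/ is the first permitted one, so coda /wh/ | onset /j/.
So the parse is sju.dowh.johs.
Syllable 1 is /sju/; it ends in its nucleus with no coda, so it is open.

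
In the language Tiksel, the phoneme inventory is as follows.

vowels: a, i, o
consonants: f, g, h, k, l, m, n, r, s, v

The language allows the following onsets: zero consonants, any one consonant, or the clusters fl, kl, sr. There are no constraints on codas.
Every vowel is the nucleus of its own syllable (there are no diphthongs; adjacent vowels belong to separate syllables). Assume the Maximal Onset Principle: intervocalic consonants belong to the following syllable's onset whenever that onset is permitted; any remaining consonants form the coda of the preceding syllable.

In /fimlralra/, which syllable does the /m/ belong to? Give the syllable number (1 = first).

Vowels present: i, a, a; each is a nucleus, giving 3 syllables.
/i…a/ gap (V1→V2): /mlr/ — longest licit onset from the right is /r/, leaving /ml/ as coda.
/a…a/ gap (V2→V3): cluster /lr/ — the longest permitted-onset suffix is /r/; onset = /r/, preceding coda = /l/.
Result: fiml.ral.ra.
The /m/ is in the coda of syllable 1 (/fiml/).

1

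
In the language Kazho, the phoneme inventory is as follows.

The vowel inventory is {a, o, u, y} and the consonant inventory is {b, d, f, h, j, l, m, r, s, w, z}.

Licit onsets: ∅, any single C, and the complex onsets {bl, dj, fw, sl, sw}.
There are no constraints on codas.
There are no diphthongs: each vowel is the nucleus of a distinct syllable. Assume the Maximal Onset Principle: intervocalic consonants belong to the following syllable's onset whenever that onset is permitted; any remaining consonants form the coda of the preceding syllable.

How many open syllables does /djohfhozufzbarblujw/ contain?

The vowels are o, o, u, a, u — 5 nuclei, so 5 syllables.
Between /o/ (V1) and /o/ (V2): cluster /hfh/ — the longest permitted-onset suffix is /h/; onset = /h/, preceding coda = /hf/.
Between /o/ (V2) and /u/ (V3): /z/ → onset of the next syllable (single consonants are always licit onsets).
Between /u/ (V3) and /a/ (V4): /fzb/ — longest licit onset from the right is /b/, leaving /fz/ as coda.
Between /a/ (V4) and /u/ (V5): /rbl/ splits as /r/ + /bl/ (/bl/ is the longest suffix that is a licit onset).
Putting it together: djohf.ho.zufz.bar.blujw.
Classifying each syllable: /djohf/ (closed), /ho/ (open), /zufz/ (closed), /bar/ (closed), /blujw/ (closed).
Open syllables: 1.

1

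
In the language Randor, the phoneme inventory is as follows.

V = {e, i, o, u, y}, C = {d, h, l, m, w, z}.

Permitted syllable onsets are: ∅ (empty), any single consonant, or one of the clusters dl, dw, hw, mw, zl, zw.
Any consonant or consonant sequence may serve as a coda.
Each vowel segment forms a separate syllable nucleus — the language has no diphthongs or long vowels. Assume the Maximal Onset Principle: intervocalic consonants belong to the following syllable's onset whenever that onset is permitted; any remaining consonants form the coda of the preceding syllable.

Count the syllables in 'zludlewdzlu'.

3

The vowels are u, e, u — 3 nuclei, so 3 syllables.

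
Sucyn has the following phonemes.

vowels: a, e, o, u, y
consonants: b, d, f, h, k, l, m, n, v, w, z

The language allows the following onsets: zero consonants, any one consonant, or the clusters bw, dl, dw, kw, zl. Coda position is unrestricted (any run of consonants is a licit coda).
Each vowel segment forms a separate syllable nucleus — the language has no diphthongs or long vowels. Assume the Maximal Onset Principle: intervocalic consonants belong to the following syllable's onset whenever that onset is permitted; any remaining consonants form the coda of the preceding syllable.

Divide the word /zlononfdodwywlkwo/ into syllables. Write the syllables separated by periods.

The vowels are o, o, o, y, o — 5 nuclei, so 5 syllables.
/o…o/ gap (V1→V2): just /n/ — single C goes to the following onset.
/o…o/ gap (V2→V3): /nfd/ splits as /nf/ + /d/ (/d/ is the longest suffix that is a licit onset).
/o…y/ gap (V3→V4): /dw/ — entire cluster is a permitted onset → onset /dw/, coda ∅.
/y…o/ gap (V4→V5): /wlkw/; trying suffixes from longest down, /kw/ is the first permitted one, so coda /wl/ | onset /kw/.

zlo.nonf.do.dwywl.kwo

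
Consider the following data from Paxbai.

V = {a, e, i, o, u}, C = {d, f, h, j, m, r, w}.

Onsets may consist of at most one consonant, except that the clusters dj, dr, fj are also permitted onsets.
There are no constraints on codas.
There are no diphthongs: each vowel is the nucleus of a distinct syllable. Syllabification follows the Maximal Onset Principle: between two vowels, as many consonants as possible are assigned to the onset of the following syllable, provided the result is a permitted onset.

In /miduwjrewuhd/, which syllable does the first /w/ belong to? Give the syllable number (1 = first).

Vowels present: i, u, e, u; each is a nucleus, giving 4 syllables.
σ1/σ2 boundary: just /d/ — single C goes to the following onset.
σ2/σ3 boundary: /wjr/; trying suffixes from longest down, /r/ is the first permitted one, so coda /wj/ | onset /r/.
σ3/σ4 boundary: just /w/ — single C goes to the following onset.
Result: mi.duwj.re.wuhd.
The first /w/ is in the coda of syllable 2 (/duwj/).

2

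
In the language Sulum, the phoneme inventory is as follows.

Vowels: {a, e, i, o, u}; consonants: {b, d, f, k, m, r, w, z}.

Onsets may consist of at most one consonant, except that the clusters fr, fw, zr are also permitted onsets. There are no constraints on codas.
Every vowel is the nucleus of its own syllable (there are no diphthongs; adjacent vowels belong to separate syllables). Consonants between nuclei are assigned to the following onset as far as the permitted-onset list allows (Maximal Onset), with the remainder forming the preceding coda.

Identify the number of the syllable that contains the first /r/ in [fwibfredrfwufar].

Vowels present: i, e, u, a; each is a nucleus, giving 4 syllables.
/i…e/ gap (V1→V2): /bfr/; trying suffixes from longest down, /fr/ is the first permitted one, so coda /b/ | onset /fr/.
/e…u/ gap (V2→V3): /drfw/ — longest licit onset from the right is /fw/, leaving /dr/ as coda.
/u…a/ gap (V3→V4): /f/ is a single consonant, so it becomes the next onset.
Putting it together: fwib.fredr.fwu.far.
The first /r/ is in the onset of syllable 2 (/fredr/).

2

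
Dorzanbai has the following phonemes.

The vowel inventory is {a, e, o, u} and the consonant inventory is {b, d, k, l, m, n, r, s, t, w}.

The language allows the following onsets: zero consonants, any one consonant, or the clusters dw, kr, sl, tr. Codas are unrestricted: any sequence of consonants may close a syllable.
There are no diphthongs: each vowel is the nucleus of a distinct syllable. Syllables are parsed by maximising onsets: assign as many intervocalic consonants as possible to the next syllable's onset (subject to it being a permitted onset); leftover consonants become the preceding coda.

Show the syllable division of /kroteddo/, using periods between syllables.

kro.ted.do

Vowels present: o, e, o; each is a nucleus, giving 3 syllables.
Between /o/ (V1) and /e/ (V2): /t/ is a single consonant, so it becomes the next onset.
Between /e/ (V2) and /o/ (V3): /dd/; trying suffixes from longest down, /d/ is the first permitted one, so coda /d/ | onset /d/.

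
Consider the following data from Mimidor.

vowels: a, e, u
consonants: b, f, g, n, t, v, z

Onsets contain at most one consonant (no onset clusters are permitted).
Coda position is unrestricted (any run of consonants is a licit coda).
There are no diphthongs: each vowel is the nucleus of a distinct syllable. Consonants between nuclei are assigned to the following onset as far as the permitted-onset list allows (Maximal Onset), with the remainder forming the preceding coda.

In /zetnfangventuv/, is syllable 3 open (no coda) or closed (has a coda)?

closed

Vowels present: e, a, e, u; each is a nucleus, giving 4 syllables.
V1 /e/ – V2 /a/: /tnf/; trying suffixes from longest down, /f/ is the first permitted one, so coda /tn/ | onset /f/.
V2 /a/ – V3 /e/: /ngv/ splits as /ng/ + /v/ (/v/ is the longest suffix that is a licit onset).
V3 /e/ – V4 /u/: /nt/; trying suffixes from longest down, /t/ is the first permitted one, so coda /n/ | onset /t/.
Result: zetn.fang.ven.tuv.
Syllable 3 is /ven/ with coda /n/, so it is closed.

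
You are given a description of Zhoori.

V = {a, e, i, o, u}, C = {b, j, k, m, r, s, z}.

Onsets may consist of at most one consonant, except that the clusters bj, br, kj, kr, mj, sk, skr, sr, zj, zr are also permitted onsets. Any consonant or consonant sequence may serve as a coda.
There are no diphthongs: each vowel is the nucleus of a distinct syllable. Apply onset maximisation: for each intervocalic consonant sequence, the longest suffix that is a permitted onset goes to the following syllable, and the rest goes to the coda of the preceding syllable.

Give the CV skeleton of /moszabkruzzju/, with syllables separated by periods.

CVC.CVC.CCVC.CCV

Vowels present: o, a, u, u; each is a nucleus, giving 4 syllables.
Between /o/ (V1) and /a/ (V2): cluster /sz/ — the longest permitted-onset suffix is /z/; onset = /z/, preceding coda = /s/.
Between /a/ (V2) and /u/ (V3): /bkr/ splits as /b/ + /kr/ (/kr/ is the longest suffix that is a licit onset).
Between /u/ (V3) and /u/ (V4): cluster /zzj/ — the longest permitted-onset suffix is /zj/; onset = /zj/, preceding coda = /z/.
Result: mos.zab.kruz.zju.
Mapping each syllable to C/V: /mos/ → CVC, /zab/ → CVC, /kruz/ → CCVC, /zju/ → CCV.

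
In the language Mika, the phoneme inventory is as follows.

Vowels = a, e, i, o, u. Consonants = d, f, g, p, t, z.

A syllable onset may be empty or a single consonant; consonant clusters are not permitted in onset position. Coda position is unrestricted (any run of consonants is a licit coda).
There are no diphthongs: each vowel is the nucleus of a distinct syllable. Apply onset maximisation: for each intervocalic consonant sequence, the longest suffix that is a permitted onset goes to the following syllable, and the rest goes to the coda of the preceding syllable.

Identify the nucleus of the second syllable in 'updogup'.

o

Nuclei (vowels): u, o, u → 3 syllables.
The second nucleus (vowel 2 from the left) is /o/.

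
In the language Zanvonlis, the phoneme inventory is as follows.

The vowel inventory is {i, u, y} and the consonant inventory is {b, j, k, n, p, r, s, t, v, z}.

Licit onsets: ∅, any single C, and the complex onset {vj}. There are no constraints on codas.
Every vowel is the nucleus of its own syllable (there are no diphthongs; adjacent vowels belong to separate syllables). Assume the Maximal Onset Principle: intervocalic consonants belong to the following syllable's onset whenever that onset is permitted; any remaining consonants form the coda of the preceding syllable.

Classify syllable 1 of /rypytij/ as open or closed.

The vowels are y, y, i — 3 nuclei, so 3 syllables.
/y…y/ gap (V1→V2): /p/ is a single consonant, so it becomes the next onset.
/y…i/ gap (V2→V3): /t/ → onset of the next syllable (single consonants are always licit onsets).
Result: ry.py.tij.
Syllable 1 is /ry/; it ends in its nucleus with no coda, so it is open.

open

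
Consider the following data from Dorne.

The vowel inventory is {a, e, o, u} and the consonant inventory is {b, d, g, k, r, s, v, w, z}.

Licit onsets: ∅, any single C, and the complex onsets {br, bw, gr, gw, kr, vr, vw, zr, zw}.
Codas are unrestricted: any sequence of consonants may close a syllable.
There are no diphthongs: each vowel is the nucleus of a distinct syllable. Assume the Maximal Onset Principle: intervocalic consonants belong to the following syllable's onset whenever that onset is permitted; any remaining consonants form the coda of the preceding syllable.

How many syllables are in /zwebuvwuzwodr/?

The vowels are e, u, u, o — 4 nuclei, so 4 syllables.

4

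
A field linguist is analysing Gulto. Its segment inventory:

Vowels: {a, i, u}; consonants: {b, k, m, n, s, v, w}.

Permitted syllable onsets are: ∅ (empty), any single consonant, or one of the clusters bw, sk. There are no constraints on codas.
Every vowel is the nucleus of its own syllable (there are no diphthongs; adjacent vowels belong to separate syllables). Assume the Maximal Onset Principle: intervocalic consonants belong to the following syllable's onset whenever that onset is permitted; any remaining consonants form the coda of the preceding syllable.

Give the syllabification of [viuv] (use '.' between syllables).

Vowels present: i, u; each is a nucleus, giving 2 syllables.
σ1/σ2 boundary: no consonants, so the boundary falls immediately after /i/.

vi.uv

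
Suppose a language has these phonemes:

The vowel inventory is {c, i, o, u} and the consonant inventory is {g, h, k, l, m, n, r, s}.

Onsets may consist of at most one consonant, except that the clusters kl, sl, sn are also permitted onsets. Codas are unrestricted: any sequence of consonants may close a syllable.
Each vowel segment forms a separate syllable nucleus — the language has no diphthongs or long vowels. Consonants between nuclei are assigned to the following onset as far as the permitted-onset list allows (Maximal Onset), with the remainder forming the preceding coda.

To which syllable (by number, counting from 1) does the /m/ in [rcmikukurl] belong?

Vowels present: c, i, u, u; each is a nucleus, giving 4 syllables.
σ1/σ2 boundary: just /m/ — single C goes to the following onset.
σ2/σ3 boundary: /k/ is a single consonant, so it becomes the next onset.
σ3/σ4 boundary: /k/ → onset of the next syllable (single consonants are always licit onsets).
Result: rc.mi.ku.kurl.
The /m/ is in the onset of syllable 2 (/mi/).

2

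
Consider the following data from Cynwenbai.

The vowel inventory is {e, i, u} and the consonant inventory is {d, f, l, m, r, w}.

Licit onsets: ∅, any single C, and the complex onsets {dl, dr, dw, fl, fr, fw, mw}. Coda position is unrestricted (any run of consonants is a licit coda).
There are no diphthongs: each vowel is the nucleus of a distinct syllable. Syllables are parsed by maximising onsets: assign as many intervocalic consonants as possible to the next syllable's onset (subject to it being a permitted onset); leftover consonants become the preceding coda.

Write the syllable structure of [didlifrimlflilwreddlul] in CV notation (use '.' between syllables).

CV.CCV.CCVCC.CCVCC.CVC.CCVC

Nuclei (vowels): i, i, i, i, e, u → 6 syllables.
Between /i/ (V1) and /i/ (V2): cluster /dl/ — /dl/ is itself a permitted onset, so the whole cluster goes right; preceding coda = ∅.
Between /i/ (V2) and /i/ (V3): /fr/ — entire cluster is a permitted onset → onset /fr/, coda ∅.
Between /i/ (V3) and /i/ (V4): /mlfl/; trying suffixes from longest down, /fl/ is the first permitted one, so coda /ml/ | onset /fl/.
Between /i/ (V4) and /e/ (V5): /lwr/ — longest licit onset from the right is /r/, leaving /lw/ as coda.
Between /e/ (V5) and /u/ (V6): /ddl/ splits as /d/ + /dl/ (/dl/ is the longest suffix that is a licit onset).
Result: di.dli.friml.flilw.red.dlul.
Mapping each syllable to C/V: /di/ → CV, /dli/ → CCV, /friml/ → CCVCC, /flilw/ → CCVCC, /red/ → CVC, /dlul/ → CCVC.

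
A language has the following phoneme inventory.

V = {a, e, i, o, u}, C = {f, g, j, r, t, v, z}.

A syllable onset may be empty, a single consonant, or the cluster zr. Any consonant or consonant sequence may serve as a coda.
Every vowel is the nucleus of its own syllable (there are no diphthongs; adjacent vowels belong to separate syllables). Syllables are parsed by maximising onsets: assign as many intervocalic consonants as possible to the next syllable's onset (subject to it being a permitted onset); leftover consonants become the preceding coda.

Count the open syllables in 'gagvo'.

1

Vowels present: a, o; each is a nucleus, giving 2 syllables.
Between /a/ (V1) and /o/ (V2): cluster /gv/ — the longest permitted-onset suffix is /v/; onset = /v/, preceding coda = /g/.
So the parse is gag.vo.
Classifying each syllable: /gag/ (closed), /vo/ (open).
Open syllables: 1.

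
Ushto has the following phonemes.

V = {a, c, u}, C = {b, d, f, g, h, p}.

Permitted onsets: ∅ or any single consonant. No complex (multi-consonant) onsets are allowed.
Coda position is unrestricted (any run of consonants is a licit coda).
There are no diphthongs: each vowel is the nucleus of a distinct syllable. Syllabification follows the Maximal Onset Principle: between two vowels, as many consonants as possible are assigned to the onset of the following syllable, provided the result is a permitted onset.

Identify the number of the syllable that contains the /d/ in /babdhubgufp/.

Nuclei (vowels): a, u, u → 3 syllables.
σ1/σ2 boundary: /bdh/; trying suffixes from longest down, /h/ is the first permitted one, so coda /bd/ | onset /h/.
σ2/σ3 boundary: /bg/; trying suffixes from longest down, /g/ is the first permitted one, so coda /b/ | onset /g/.
So the parse is babd.hub.gufp.
The /d/ is in the coda of syllable 1 (/babd/).

1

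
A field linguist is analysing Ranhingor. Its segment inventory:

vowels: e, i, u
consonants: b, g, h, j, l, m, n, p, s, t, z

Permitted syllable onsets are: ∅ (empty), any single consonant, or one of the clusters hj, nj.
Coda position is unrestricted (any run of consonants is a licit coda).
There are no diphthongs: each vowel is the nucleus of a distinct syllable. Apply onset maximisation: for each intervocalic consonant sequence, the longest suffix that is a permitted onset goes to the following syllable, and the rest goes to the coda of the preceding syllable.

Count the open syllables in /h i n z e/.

1

The vowels are i, e — 2 nuclei, so 2 syllables.
Between /i/ (V1) and /e/ (V2): cluster /nz/ — the longest permitted-onset suffix is /z/; onset = /z/, preceding coda = /n/.
So the parse is hin.ze.
Classifying each syllable: /hin/ (closed), /ze/ (open).
Open syllables: 1.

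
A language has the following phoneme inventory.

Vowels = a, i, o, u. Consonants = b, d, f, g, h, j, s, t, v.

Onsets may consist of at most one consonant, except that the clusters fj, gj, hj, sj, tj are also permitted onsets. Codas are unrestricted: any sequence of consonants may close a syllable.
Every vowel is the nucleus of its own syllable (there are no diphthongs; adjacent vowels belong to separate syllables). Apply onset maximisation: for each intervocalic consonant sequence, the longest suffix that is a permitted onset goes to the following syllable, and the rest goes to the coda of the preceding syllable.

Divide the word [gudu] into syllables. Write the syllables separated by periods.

Vowels present: u, u; each is a nucleus, giving 2 syllables.
V1 /u/ – V2 /u/: /d/ is a single consonant, so it becomes the next onset.

gu.du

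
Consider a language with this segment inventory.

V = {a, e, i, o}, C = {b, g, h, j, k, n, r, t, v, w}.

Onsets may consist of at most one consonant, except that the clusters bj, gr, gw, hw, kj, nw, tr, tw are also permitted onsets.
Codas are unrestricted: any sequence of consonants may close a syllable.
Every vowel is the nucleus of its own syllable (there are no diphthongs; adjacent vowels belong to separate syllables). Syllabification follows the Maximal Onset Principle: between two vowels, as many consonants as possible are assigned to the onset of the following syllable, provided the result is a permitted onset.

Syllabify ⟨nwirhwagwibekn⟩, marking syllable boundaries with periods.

Vowels present: i, a, i, e; each is a nucleus, giving 4 syllables.
Between /i/ (V1) and /a/ (V2): cluster /rhw/ — the longest permitted-onset suffix is /hw/; onset = /hw/, preceding coda = /r/.
Between /a/ (V2) and /i/ (V3): /gw/ is a licit onset in full, so it all attaches to the next syllable.
Between /i/ (V3) and /e/ (V4): /b/ is a single consonant, so it becomes the next onset.

nwir.hwa.gwi.bekn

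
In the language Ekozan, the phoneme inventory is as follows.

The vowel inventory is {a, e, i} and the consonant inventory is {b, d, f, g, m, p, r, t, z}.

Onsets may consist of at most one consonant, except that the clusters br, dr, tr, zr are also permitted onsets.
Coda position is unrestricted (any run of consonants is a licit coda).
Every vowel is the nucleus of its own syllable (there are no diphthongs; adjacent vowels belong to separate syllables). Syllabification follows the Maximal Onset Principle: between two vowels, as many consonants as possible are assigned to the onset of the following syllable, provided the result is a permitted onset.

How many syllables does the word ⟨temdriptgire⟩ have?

4

Nuclei (vowels): e, i, i, e → 4 syllables.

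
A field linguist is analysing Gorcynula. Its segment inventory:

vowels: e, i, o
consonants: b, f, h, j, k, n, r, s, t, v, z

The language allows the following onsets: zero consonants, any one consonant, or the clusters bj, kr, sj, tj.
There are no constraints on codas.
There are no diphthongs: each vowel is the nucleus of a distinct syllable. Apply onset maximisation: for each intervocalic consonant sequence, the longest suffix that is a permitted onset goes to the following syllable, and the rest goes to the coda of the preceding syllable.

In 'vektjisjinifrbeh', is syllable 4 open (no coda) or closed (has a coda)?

The vowels are e, i, i, i, e — 5 nuclei, so 5 syllables.
σ1/σ2 boundary: /ktj/ splits as /k/ + /tj/ (/tj/ is the longest suffix that is a licit onset).
σ2/σ3 boundary: /sj/ is a licit onset in full, so it all attaches to the next syllable.
σ3/σ4 boundary: /n/ → onset of the next syllable (single consonants are always licit onsets).
σ4/σ5 boundary: cluster /frb/ — the longest permitted-onset suffix is /b/; onset = /b/, preceding coda = /fr/.
Syllabification: vek.tji.sji.nifr.beh.
Syllable 4 is /nifr/ with coda /fr/, so it is closed.

closed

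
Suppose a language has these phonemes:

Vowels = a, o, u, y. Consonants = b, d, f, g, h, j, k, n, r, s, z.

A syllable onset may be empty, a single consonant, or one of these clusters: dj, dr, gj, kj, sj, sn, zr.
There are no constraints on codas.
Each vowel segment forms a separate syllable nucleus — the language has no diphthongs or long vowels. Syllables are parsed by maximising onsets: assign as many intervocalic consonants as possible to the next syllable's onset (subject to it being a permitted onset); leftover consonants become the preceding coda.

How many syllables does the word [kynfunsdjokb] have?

3

Vowels present: y, u, o; each is a nucleus, giving 3 syllables.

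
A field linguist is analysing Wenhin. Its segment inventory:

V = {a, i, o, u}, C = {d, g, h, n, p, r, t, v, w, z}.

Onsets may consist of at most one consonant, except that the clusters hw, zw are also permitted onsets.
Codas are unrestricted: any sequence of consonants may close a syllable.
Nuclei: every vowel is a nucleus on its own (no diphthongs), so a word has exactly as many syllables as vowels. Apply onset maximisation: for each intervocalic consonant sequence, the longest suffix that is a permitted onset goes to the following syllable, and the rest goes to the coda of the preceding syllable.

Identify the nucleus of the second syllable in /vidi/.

i

The vowels are i, i — 2 nuclei, so 2 syllables.
The second nucleus (vowel 2 from the left) is /i/.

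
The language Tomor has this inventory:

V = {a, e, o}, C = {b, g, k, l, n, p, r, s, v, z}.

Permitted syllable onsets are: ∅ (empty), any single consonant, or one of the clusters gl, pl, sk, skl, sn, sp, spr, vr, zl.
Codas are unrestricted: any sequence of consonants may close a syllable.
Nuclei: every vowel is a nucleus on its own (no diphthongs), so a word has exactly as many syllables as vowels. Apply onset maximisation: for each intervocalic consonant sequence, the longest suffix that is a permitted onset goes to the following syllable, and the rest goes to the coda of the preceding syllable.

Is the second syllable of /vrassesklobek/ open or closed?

open

Vowels present: a, e, o, e; each is a nucleus, giving 4 syllables.
Between /a/ (V1) and /e/ (V2): cluster /ss/ — the longest permitted-onset suffix is /s/; onset = /s/, preceding coda = /s/.
Between /e/ (V2) and /o/ (V3): /skl/ is a licit onset in full, so it all attaches to the next syllable.
Between /o/ (V3) and /e/ (V4): just /b/ — single C goes to the following onset.
Syllabification: vras.se.sklo.bek.
Syllable 2 is /se/; it ends in its nucleus with no coda, so it is open.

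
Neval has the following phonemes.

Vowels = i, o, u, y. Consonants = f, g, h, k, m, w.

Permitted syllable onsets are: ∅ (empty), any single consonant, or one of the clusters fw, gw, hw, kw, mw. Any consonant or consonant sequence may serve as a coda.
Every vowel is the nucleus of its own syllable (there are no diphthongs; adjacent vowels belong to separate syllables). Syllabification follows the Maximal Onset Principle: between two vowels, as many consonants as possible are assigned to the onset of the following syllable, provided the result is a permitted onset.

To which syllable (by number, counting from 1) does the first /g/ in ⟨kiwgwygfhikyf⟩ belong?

Vowels present: i, y, i, y; each is a nucleus, giving 4 syllables.
/i…y/ gap (V1→V2): cluster /wgw/ — the longest permitted-onset suffix is /gw/; onset = /gw/, preceding coda = /w/.
/y…i/ gap (V2→V3): /gfh/; trying suffixes from longest down, /h/ is the first permitted one, so coda /gf/ | onset /h/.
/i…y/ gap (V3→V4): /k/ is a single consonant, so it becomes the next onset.
So the parse is kiw.gwygf.hi.kyf.
The first /g/ is in the onset of syllable 2 (/gwygf/).

2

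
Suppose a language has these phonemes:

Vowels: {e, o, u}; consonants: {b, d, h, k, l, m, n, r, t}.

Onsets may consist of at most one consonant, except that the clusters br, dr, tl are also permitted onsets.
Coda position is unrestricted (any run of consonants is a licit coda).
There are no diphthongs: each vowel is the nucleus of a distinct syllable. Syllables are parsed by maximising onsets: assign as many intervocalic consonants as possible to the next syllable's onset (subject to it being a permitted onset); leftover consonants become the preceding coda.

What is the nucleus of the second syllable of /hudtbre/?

The vowels are u, e — 2 nuclei, so 2 syllables.
The second nucleus (vowel 2 from the left) is /e/.

e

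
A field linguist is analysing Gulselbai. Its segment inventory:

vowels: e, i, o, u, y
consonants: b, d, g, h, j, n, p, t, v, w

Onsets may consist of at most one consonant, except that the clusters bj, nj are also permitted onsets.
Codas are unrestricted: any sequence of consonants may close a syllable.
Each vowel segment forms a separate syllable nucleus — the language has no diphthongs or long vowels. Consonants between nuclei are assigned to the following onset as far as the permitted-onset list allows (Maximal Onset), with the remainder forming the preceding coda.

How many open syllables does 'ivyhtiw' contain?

The vowels are i, y, i — 3 nuclei, so 3 syllables.
V1 /i/ – V2 /y/: just /v/ — single C goes to the following onset.
V2 /y/ – V3 /i/: /ht/ — longest licit onset from the right is /t/, leaving /h/ as coda.
So the parse is i.vyh.tiw.
Classifying each syllable: /i/ (open), /vyh/ (closed), /tiw/ (closed).
Open syllables: 1.

1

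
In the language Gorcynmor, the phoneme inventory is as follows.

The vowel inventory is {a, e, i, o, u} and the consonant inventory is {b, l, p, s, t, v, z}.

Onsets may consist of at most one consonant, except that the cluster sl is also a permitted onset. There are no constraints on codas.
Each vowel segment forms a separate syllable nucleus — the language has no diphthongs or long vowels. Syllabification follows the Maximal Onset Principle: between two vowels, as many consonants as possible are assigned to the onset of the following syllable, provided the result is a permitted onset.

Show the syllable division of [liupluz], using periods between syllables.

li.up.luz

Nuclei (vowels): i, u, u → 3 syllables.
Between /i/ (V1) and /u/ (V2): nothing intervenes; syllable break is V.V.
Between /u/ (V2) and /u/ (V3): cluster /pl/ — the longest permitted-onset suffix is /l/; onset = /l/, preceding coda = /p/.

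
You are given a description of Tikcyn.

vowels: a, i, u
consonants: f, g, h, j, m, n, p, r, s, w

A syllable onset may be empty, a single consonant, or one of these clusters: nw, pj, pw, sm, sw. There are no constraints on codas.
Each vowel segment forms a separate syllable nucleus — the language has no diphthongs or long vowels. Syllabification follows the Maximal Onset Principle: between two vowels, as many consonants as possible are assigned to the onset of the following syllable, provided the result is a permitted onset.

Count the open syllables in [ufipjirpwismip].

Vowels present: u, i, i, i, i; each is a nucleus, giving 5 syllables.
σ1/σ2 boundary: /f/ is a single consonant, so it becomes the next onset.
σ2/σ3 boundary: /pj/ — entire cluster is a permitted onset → onset /pj/, coda ∅.
σ3/σ4 boundary: cluster /rpw/ — the longest permitted-onset suffix is /pw/; onset = /pw/, preceding coda = /r/.
σ4/σ5 boundary: cluster /sm/ — /sm/ is itself a permitted onset, so the whole cluster goes right; preceding coda = ∅.
Syllabification: u.fi.pjir.pwi.smip.
Classifying each syllable: /u/ (open), /fi/ (open), /pjir/ (closed), /pwi/ (open), /smip/ (closed).
Open syllables: 3.

3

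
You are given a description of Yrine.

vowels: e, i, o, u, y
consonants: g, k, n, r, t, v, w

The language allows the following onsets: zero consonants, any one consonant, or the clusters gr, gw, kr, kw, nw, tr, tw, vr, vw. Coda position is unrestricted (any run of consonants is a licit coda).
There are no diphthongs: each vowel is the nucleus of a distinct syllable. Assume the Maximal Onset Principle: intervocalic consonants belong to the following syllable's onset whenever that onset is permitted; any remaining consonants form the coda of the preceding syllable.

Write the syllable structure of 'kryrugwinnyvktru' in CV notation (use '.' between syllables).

CCV.CV.CCVC.CVCC.CCV

Nuclei (vowels): y, u, i, y, u → 5 syllables.
Between /y/ (V1) and /u/ (V2): just /r/ — single C goes to the following onset.
Between /u/ (V2) and /i/ (V3): /gw/ — entire cluster is a permitted onset → onset /gw/, coda ∅.
Between /i/ (V3) and /y/ (V4): /nn/; trying suffixes from longest down, /n/ is the first permitted one, so coda /n/ | onset /n/.
Between /y/ (V4) and /u/ (V5): /vktr/ — longest licit onset from the right is /tr/, leaving /vk/ as coda.
Putting it together: kry.ru.gwin.nyvk.tru.
Mapping each syllable to C/V: /kry/ → CCV, /ru/ → CV, /gwin/ → CCVC, /nyvk/ → CVCC, /tru/ → CCV.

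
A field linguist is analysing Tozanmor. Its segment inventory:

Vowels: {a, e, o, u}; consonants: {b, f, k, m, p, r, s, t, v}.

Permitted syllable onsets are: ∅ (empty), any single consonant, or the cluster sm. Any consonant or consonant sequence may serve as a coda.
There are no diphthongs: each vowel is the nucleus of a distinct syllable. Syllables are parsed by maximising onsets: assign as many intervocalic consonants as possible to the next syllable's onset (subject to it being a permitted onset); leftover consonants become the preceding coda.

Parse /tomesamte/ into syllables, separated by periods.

The vowels are o, e, a, e — 4 nuclei, so 4 syllables.
σ1/σ2 boundary: just /m/ — single C goes to the following onset.
σ2/σ3 boundary: just /s/ — single C goes to the following onset.
σ3/σ4 boundary: /mt/; trying suffixes from longest down, /t/ is the first permitted one, so coda /m/ | onset /t/.

to.me.sam.te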